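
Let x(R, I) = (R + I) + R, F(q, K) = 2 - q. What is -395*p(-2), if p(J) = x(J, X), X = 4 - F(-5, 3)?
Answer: 2765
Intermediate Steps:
X = -3 (X = 4 - (2 - 1*(-5)) = 4 - (2 + 5) = 4 - 1*7 = 4 - 7 = -3)
x(R, I) = I + 2*R (x(R, I) = (I + R) + R = I + 2*R)
p(J) = -3 + 2*J
-395*p(-2) = -395*(-3 + 2*(-2)) = -395*(-3 - 4) = -395*(-7) = 2765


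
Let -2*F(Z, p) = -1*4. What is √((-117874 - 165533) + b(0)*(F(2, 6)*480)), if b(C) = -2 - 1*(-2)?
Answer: I*√283407 ≈ 532.36*I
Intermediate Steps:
F(Z, p) = 2 (F(Z, p) = -(-1)*4/2 = -½*(-4) = 2)
b(C) = 0 (b(C) = -2 + 2 = 0)
√((-117874 - 165533) + b(0)*(F(2, 6)*480)) = √((-117874 - 165533) + 0*(2*480)) = √(-283407 + 0*960) = √(-283407 + 0) = √(-283407) = I*√283407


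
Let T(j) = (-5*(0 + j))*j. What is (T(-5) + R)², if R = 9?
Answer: 13456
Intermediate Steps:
T(j) = -5*j² (T(j) = (-5*j)*j = -5*j²)
(T(-5) + R)² = (-5*(-5)² + 9)² = (-5*25 + 9)² = (-125 + 9)² = (-116)² = 13456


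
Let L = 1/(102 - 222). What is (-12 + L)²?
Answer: 2076481/14400 ≈ 144.20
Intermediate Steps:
L = -1/120 (L = 1/(-120) = -1/120 ≈ -0.0083333)
(-12 + L)² = (-12 - 1/120)² = (-1441/120)² = 2076481/14400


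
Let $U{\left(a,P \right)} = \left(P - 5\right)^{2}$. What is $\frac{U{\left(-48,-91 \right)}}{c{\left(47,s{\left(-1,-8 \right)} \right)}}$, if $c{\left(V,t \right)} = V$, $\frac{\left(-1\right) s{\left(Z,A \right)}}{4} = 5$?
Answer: $\frac{9216}{47} \approx 196.09$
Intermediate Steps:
$s{\left(Z,A \right)} = -20$ ($s{\left(Z,A \right)} = \left(-4\right) 5 = -20$)
$U{\left(a,P \right)} = \left(-5 + P\right)^{2}$
$\frac{U{\left(-48,-91 \right)}}{c{\left(47,s{\left(-1,-8 \right)} \right)}} = \frac{\left(-5 - 91\right)^{2}}{47} = \left(-96\right)^{2} \cdot \frac{1}{47} = 9216 \cdot \frac{1}{47} = \frac{9216}{47}$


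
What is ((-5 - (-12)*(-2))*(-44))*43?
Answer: 54868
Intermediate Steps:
((-5 - (-12)*(-2))*(-44))*43 = ((-5 - 3*8)*(-44))*43 = ((-5 - 24)*(-44))*43 = -29*(-44)*43 = 1276*43 = 54868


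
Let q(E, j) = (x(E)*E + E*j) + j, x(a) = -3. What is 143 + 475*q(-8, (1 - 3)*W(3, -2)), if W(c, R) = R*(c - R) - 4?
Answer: -81557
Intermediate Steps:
W(c, R) = -4 + R*(c - R)
q(E, j) = j - 3*E + E*j (q(E, j) = (-3*E + E*j) + j = j - 3*E + E*j)
143 + 475*q(-8, (1 - 3)*W(3, -2)) = 143 + 475*((1 - 3)*(-4 - 1*(-2)² - 2*3) - 3*(-8) - 8*(1 - 3)*(-4 - 1*(-2)² - 2*3)) = 143 + 475*(-2*(-4 - 1*4 - 6) + 24 - (-16)*(-4 - 1*4 - 6)) = 143 + 475*(-2*(-4 - 4 - 6) + 24 - (-16)*(-4 - 4 - 6)) = 143 + 475*(-2*(-14) + 24 - (-16)*(-14)) = 143 + 475*(28 + 24 - 8*28) = 143 + 475*(28 + 24 - 224) = 143 + 475*(-172) = 143 - 81700 = -81557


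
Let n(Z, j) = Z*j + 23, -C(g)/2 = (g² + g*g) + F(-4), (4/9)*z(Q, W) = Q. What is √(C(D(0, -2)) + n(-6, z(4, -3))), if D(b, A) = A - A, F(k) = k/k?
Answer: I*√33 ≈ 5.7446*I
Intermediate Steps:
z(Q, W) = 9*Q/4
F(k) = 1
D(b, A) = 0
C(g) = -2 - 4*g² (C(g) = -2*((g² + g*g) + 1) = -2*((g² + g²) + 1) = -2*(2*g² + 1) = -2*(1 + 2*g²) = -2 - 4*g²)
n(Z, j) = 23 + Z*j
√(C(D(0, -2)) + n(-6, z(4, -3))) = √((-2 - 4*0²) + (23 - 27*4/2)) = √((-2 - 4*0) + (23 - 6*9)) = √((-2 + 0) + (23 - 54)) = √(-2 - 31) = √(-33) = I*√33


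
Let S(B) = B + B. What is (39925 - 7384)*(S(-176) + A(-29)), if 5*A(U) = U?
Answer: -58215849/5 ≈ -1.1643e+7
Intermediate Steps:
A(U) = U/5
S(B) = 2*B
(39925 - 7384)*(S(-176) + A(-29)) = (39925 - 7384)*(2*(-176) + (1/5)*(-29)) = 32541*(-352 - 29/5) = 32541*(-1789/5) = -58215849/5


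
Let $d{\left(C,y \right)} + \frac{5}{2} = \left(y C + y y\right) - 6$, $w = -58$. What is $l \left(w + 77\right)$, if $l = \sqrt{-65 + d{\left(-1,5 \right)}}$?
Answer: $\frac{19 i \sqrt{214}}{2} \approx 138.97 i$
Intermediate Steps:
$d{\left(C,y \right)} = - \frac{17}{2} + y^{2} + C y$ ($d{\left(C,y \right)} = - \frac{5}{2} - \left(6 - y C - y y\right) = - \frac{5}{2} - \left(6 - y^{2} - C y\right) = - \frac{5}{2} + \left(-6 + y^{2} + C y\right) = - \frac{17}{2} + y^{2} + C y$)
$l = \frac{i \sqrt{214}}{2}$ ($l = \sqrt{-65 - \left(\frac{27}{2} - 25\right)} = \sqrt{-65 - - \frac{23}{2}} = \sqrt{-65 + \frac{23}{2}} = \sqrt{- \frac{107}{2}} = \frac{i \sqrt{214}}{2} \approx 7.3144 i$)
$l \left(w + 77\right) = \frac{i \sqrt{214}}{2} \left(-58 + 77\right) = \frac{i \sqrt{214}}{2} \cdot 19 = \frac{19 i \sqrt{214}}{2}$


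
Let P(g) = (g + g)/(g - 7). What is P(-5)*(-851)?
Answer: -4255/6 ≈ -709.17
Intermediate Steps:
P(g) = 2*g/(-7 + g) (P(g) = (2*g)/(-7 + g) = 2*g/(-7 + g))
P(-5)*(-851) = (2*(-5)/(-7 - 5))*(-851) = (2*(-5)/(-12))*(-851) = (2*(-5)*(-1/12))*(-851) = (5/6)*(-851) = -4255/6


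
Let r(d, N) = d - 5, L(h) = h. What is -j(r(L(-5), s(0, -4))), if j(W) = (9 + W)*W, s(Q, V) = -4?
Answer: -10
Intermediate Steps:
r(d, N) = -5 + d
j(W) = W*(9 + W)
-j(r(L(-5), s(0, -4))) = -(-5 - 5)*(9 + (-5 - 5)) = -(-10)*(9 - 10) = -(-10)*(-1) = -1*10 = -10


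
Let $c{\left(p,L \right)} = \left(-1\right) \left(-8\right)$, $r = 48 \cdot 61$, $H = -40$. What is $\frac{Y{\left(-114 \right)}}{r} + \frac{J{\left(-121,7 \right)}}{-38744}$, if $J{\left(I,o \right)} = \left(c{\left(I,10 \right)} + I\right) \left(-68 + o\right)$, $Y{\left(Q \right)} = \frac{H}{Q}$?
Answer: $- \frac{71852453}{404138664} \approx -0.17779$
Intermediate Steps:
$Y{\left(Q \right)} = - \frac{40}{Q}$
$r = 2928$
$c{\left(p,L \right)} = 8$
$J{\left(I,o \right)} = \left(-68 + o\right) \left(8 + I\right)$ ($J{\left(I,o \right)} = \left(8 + I\right) \left(-68 + o\right) = \left(-68 + o\right) \left(8 + I\right)$)
$\frac{Y{\left(-114 \right)}}{r} + \frac{J{\left(-121,7 \right)}}{-38744} = \frac{\left(-40\right) \frac{1}{-114}}{2928} + \frac{-544 - -8228 + 8 \cdot 7 - 847}{-38744} = \left(-40\right) \left(- \frac{1}{114}\right) \frac{1}{2928} + \left(-544 + 8228 + 56 - 847\right) \left(- \frac{1}{38744}\right) = \frac{20}{57} \cdot \frac{1}{2928} + 6893 \left(- \frac{1}{38744}\right) = \frac{5}{41724} - \frac{6893}{38744} = - \frac{71852453}{404138664}$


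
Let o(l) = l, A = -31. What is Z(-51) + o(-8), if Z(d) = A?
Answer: -39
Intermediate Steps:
Z(d) = -31
Z(-51) + o(-8) = -31 - 8 = -39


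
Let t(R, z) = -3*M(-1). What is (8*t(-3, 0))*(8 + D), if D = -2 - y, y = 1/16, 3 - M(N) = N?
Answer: -570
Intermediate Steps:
M(N) = 3 - N
y = 1/16 ≈ 0.062500
t(R, z) = -12 (t(R, z) = -3*(3 - 1*(-1)) = -3*(3 + 1) = -3*4 = -12)
D = -33/16 (D = -2 - 1*1/16 = -2 - 1/16 = -33/16 ≈ -2.0625)
(8*t(-3, 0))*(8 + D) = (8*(-12))*(8 - 33/16) = -96*95/16 = -570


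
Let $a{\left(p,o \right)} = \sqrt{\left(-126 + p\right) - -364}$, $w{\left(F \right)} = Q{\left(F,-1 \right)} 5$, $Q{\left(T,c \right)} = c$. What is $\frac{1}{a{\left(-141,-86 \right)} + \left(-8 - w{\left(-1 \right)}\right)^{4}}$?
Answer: $\frac{81}{6464} - \frac{\sqrt{97}}{6464} \approx 0.011007$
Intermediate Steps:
$w{\left(F \right)} = -5$ ($w{\left(F \right)} = \left(-1\right) 5 = -5$)
$a{\left(p,o \right)} = \sqrt{238 + p}$ ($a{\left(p,o \right)} = \sqrt{\left(-126 + p\right) + 364} = \sqrt{238 + p}$)
$\frac{1}{a{\left(-141,-86 \right)} + \left(-8 - w{\left(-1 \right)}\right)^{4}} = \frac{1}{\sqrt{238 - 141} + \left(-8 - -5\right)^{4}} = \frac{1}{\sqrt{97} + \left(-8 + 5\right)^{4}} = \frac{1}{\sqrt{97} + \left(-3\right)^{4}} = \frac{1}{\sqrt{97} + 81} = \frac{1}{81 + \sqrt{97}}$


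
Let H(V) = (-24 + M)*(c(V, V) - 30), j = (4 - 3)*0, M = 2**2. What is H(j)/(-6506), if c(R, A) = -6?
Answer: -360/3253 ≈ -0.11067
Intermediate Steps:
M = 4
j = 0 (j = 1*0 = 0)
H(V) = 720 (H(V) = (-24 + 4)*(-6 - 30) = -20*(-36) = 720)
H(j)/(-6506) = 720/(-6506) = 720*(-1/6506) = -360/3253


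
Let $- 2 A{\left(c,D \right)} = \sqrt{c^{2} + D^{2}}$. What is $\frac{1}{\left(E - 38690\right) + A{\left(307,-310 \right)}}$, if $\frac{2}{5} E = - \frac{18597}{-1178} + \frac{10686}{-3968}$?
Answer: $- \frac{219726104704640}{8493739837728619841} + \frac{2841976832 \sqrt{190349}}{8493739837728619841} \approx -2.5723 \cdot 10^{-5}$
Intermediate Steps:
$E = \frac{2467935}{75392}$ ($E = \frac{5 \left(- \frac{18597}{-1178} + \frac{10686}{-3968}\right)}{2} = \frac{5 \left(\left(-18597\right) \left(- \frac{1}{1178}\right) + 10686 \left(- \frac{1}{3968}\right)\right)}{2} = \frac{5 \left(\frac{18597}{1178} - \frac{5343}{1984}\right)}{2} = \frac{5}{2} \cdot \frac{493587}{37696} = \frac{2467935}{75392} \approx 32.735$)
$A{\left(c,D \right)} = - \frac{\sqrt{D^{2} + c^{2}}}{2}$ ($A{\left(c,D \right)} = - \frac{\sqrt{c^{2} + D^{2}}}{2} = - \frac{\sqrt{D^{2} + c^{2}}}{2}$)
$\frac{1}{\left(E - 38690\right) + A{\left(307,-310 \right)}} = \frac{1}{\left(\frac{2467935}{75392} - 38690\right) - \frac{\sqrt{\left(-310\right)^{2} + 307^{2}}}{2}} = \frac{1}{- \frac{2914448545}{75392} - \frac{\sqrt{96100 + 94249}}{2}} = \frac{1}{- \frac{2914448545}{75392} - \frac{\sqrt{190349}}{2}}$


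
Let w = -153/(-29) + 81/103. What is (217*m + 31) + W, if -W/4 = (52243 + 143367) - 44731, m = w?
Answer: -1798680259/2987 ≈ -6.0217e+5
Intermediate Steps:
w = 18108/2987 (w = -153*(-1/29) + 81*(1/103) = 153/29 + 81/103 = 18108/2987 ≈ 6.0623)
m = 18108/2987 ≈ 6.0623
W = -603516 (W = -4*((52243 + 143367) - 44731) = -4*(195610 - 44731) = -4*150879 = -603516)
(217*m + 31) + W = (217*(18108/2987) + 31) - 603516 = (3929436/2987 + 31) - 603516 = 4022033/2987 - 603516 = -1798680259/2987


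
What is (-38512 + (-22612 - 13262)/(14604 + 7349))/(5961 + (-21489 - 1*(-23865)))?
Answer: -845489810/183022161 ≈ -4.6196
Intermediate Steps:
(-38512 + (-22612 - 13262)/(14604 + 7349))/(5961 + (-21489 - 1*(-23865))) = (-38512 - 35874/21953)/(5961 + (-21489 + 23865)) = (-38512 - 35874*1/21953)/(5961 + 2376) = (-38512 - 35874/21953)/8337 = -845489810/21953*1/8337 = -845489810/183022161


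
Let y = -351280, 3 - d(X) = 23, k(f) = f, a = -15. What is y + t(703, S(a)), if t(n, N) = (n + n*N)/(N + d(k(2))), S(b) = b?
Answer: -1754994/5 ≈ -3.5100e+5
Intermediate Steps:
d(X) = -20 (d(X) = 3 - 1*23 = 3 - 23 = -20)
t(n, N) = (n + N*n)/(-20 + N) (t(n, N) = (n + n*N)/(N - 20) = (n + N*n)/(-20 + N))
y + t(703, S(a)) = -351280 + 703*(1 - 15)/(-20 - 15) = -351280 + 703*(-14)/(-35) = -351280 + 703*(-1/35)*(-14) = -351280 + 1406/5 = -1754994/5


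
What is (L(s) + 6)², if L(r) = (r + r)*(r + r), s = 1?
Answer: 100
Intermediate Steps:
L(r) = 4*r² (L(r) = (2*r)*(2*r) = 4*r²)
(L(s) + 6)² = (4*1² + 6)² = (4*1 + 6)² = (4 + 6)² = 10² = 100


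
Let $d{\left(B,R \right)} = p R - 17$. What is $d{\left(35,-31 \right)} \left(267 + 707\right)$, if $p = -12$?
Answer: $345770$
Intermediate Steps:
$d{\left(B,R \right)} = -17 - 12 R$ ($d{\left(B,R \right)} = - 12 R - 17 = -17 - 12 R$)
$d{\left(35,-31 \right)} \left(267 + 707\right) = \left(-17 - -372\right) \left(267 + 707\right) = \left(-17 + 372\right) 974 = 355 \cdot 974 = 345770$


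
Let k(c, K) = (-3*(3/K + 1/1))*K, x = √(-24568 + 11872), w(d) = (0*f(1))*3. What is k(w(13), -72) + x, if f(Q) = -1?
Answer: 207 + 46*I*√6 ≈ 207.0 + 112.68*I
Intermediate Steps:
w(d) = 0 (w(d) = (0*(-1))*3 = 0*3 = 0)
x = 46*I*√6 (x = √(-12696) = 46*I*√6 ≈ 112.68*I)
k(c, K) = K*(-3 - 9/K) (k(c, K) = (-3*(3/K + 1*1))*K = (-3*(3/K + 1))*K = (-3*(1 + 3/K))*K = (-3 - 9/K)*K = K*(-3 - 9/K))
k(w(13), -72) + x = (-9 - 3*(-72)) + 46*I*√6 = (-9 + 216) + 46*I*√6 = 207 + 46*I*√6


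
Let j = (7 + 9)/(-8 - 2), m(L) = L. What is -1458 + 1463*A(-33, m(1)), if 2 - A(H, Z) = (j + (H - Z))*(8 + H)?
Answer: -1300602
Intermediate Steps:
j = -8/5 (j = 16/(-10) = 16*(-⅒) = -8/5 ≈ -1.6000)
A(H, Z) = 2 - (8 + H)*(-8/5 + H - Z) (A(H, Z) = 2 - (-8/5 + (H - Z))*(8 + H) = 2 - (-8/5 + H - Z)*(8 + H) = 2 - (8 + H)*(-8/5 + H - Z))
-1458 + 1463*A(-33, m(1)) = -1458 + 1463*(74/5 - 1*(-33)² + 8*1 - 32/5*(-33) - 33*1) = -1458 + 1463*(74/5 - 1*1089 + 8 + 1056/5 - 33) = -1458 + 1463*(74/5 - 1089 + 8 + 1056/5 - 33) = -1458 + 1463*(-888) = -1458 - 1299144 = -1300602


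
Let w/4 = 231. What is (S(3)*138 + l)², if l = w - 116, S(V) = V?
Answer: 1493284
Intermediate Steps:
w = 924 (w = 4*231 = 924)
l = 808 (l = 924 - 116 = 808)
(S(3)*138 + l)² = (3*138 + 808)² = (414 + 808)² = 1222² = 1493284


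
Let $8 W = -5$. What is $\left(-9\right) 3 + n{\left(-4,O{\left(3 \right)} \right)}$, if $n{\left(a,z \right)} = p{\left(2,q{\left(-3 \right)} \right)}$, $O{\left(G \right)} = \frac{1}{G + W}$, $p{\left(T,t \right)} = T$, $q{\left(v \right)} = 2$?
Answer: $-25$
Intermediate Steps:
$W = - \frac{5}{8}$ ($W = \frac{1}{8} \left(-5\right) = - \frac{5}{8} \approx -0.625$)
$O{\left(G \right)} = \frac{1}{- \frac{5}{8} + G}$ ($O{\left(G \right)} = \frac{1}{G - \frac{5}{8}} = \frac{1}{- \frac{5}{8} + G}$)
$n{\left(a,z \right)} = 2$
$\left(-9\right) 3 + n{\left(-4,O{\left(3 \right)} \right)} = \left(-9\right) 3 + 2 = -27 + 2 = -25$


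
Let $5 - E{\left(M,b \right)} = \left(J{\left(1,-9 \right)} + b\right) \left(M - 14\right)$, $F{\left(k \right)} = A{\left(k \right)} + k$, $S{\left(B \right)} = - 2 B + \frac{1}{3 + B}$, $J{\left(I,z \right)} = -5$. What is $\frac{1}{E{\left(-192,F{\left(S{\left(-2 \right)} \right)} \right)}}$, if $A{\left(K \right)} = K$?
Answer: $\frac{1}{1035} \approx 0.00096618$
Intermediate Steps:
$S{\left(B \right)} = \frac{1}{3 + B} - 2 B$
$F{\left(k \right)} = 2 k$ ($F{\left(k \right)} = k + k = 2 k$)
$E{\left(M,b \right)} = 5 - \left(-14 + M\right) \left(-5 + b\right)$ ($E{\left(M,b \right)} = 5 - \left(-5 + b\right) \left(M - 14\right) = 5 - \left(-5 + b\right) \left(-14 + M\right) = 5 - \left(-14 + M\right) \left(-5 + b\right)$)
$\frac{1}{E{\left(-192,F{\left(S{\left(-2 \right)} \right)} \right)}} = \frac{1}{-65 + 5 \left(-192\right) + 14 \cdot 2 \frac{1 - -12 - 2 \left(-2\right)^{2}}{3 - 2} - - 192 \cdot 2 \frac{1 - -12 - 2 \left(-2\right)^{2}}{3 - 2}} = \frac{1}{-65 - 960 + 14 \cdot 2 \frac{1 + 12 - 8}{1} - - 192 \cdot 2 \frac{1 + 12 - 8}{1}} = \frac{1}{-65 - 960 + 14 \cdot 2 \cdot 1 \left(1 + 12 - 8\right) - - 192 \cdot 2 \cdot 1 \left(1 + 12 - 8\right)} = \frac{1}{-65 - 960 + 14 \cdot 2 \cdot 1 \cdot 5 - - 192 \cdot 2 \cdot 1 \cdot 5} = \frac{1}{-65 - 960 + 14 \cdot 2 \cdot 5 - - 192 \cdot 2 \cdot 5} = \frac{1}{-65 - 960 + 14 \cdot 10 - \left(-192\right) 10} = \frac{1}{-65 - 960 + 140 + 1920} = \frac{1}{1035}$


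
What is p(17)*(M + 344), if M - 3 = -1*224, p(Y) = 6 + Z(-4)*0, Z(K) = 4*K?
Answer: 738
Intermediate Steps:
p(Y) = 6 (p(Y) = 6 + (4*(-4))*0 = 6 - 16*0 = 6 + 0 = 6)
M = -221 (M = 3 - 1*224 = 3 - 224 = -221)
p(17)*(M + 344) = 6*(-221 + 344) = 6*123 = 738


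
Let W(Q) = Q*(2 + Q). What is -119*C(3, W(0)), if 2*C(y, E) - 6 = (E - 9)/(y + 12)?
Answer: -3213/10 ≈ -321.30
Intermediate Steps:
C(y, E) = 3 + (-9 + E)/(2*(12 + y)) (C(y, E) = 3 + ((E - 9)/(y + 12))/2 = 3 + ((-9 + E)/(12 + y))/2 = 3 + (-9 + E)/(2*(12 + y)))
-119*C(3, W(0)) = -119*(63 + 0*(2 + 0) + 6*3)/(2*(12 + 3)) = -119*(63 + 0*2 + 18)/(2*15) = -119*(63 + 0 + 18)/(2*15) = -119*81/(2*15) = -119*27/10 = -3213/10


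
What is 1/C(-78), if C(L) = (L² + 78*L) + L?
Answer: -1/78 ≈ -0.012821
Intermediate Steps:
C(L) = L² + 79*L
1/C(-78) = 1/(-78*(79 - 78)) = 1/(-78*1) = 1/(-78) = -1/78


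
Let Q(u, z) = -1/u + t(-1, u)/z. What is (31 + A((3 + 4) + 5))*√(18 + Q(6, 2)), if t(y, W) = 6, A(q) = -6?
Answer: 125*√30/6 ≈ 114.11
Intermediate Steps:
Q(u, z) = -1/u + 6/z
(31 + A((3 + 4) + 5))*√(18 + Q(6, 2)) = (31 - 6)*√(18 + (-1/6 + 6/2)) = 25*√(18 + (-1*⅙ + 6*(½))) = 25*√(18 + (-⅙ + 3)) = 25*√(18 + 17/6) = 25*√(125/6) = 25*(5*√30/6) = 125*√30/6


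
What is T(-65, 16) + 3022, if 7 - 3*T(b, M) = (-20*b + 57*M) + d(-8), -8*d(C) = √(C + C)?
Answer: 2287 + I/6 ≈ 2287.0 + 0.16667*I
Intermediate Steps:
d(C) = -√2*√C/8 (d(C) = -√(C + C)/8 = -√2*√C/8)
T(b, M) = 7/3 - 19*M + I/6 + 20*b/3 (T(b, M) = 7/3 - ((-20*b + 57*M) - √2*√(-8)/8)/3 = 7/3 - ((-20*b + 57*M) - √2*2*I*√2/8)/3 = 7/3 - ((-20*b + 57*M) - I/2)/3 = 7/3 - (-20*b + 57*M - I/2)/3 = 7/3 + (-19*M + I/6 + 20*b/3) = 7/3 - 19*M + I/6 + 20*b/3)
T(-65, 16) + 3022 = (7/3 - 19*16 + I/6 + (20/3)*(-65)) + 3022 = (7/3 - 304 + I/6 - 1300/3) + 3022 = (-735 + I/6) + 3022 = 2287 + I/6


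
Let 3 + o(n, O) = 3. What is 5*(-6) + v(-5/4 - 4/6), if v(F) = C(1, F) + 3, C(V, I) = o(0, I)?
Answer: -27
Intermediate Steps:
o(n, O) = 0 (o(n, O) = -3 + 3 = 0)
C(V, I) = 0
v(F) = 3 (v(F) = 0 + 3 = 3)
5*(-6) + v(-5/4 - 4/6) = 5*(-6) + 3 = -30 + 3 = -27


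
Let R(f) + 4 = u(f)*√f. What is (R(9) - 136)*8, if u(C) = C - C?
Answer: -1120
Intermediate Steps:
u(C) = 0
R(f) = -4 (R(f) = -4 + 0*√f = -4 + 0 = -4)
(R(9) - 136)*8 = (-4 - 136)*8 = -140*8 = -1120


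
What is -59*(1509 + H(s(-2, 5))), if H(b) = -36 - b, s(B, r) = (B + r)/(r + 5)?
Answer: -868893/10 ≈ -86889.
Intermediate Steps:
s(B, r) = (B + r)/(5 + r)
-59*(1509 + H(s(-2, 5))) = -59*(1509 + (-36 - (-2 + 5)/(5 + 5))) = -59*(1509 + (-36 - 3/10)) = -59*(1509 - 363/10) = -59*14727/10 = -868893/10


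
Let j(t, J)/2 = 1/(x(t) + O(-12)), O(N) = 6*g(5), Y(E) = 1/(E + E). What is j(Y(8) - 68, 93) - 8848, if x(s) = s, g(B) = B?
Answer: -5370768/607 ≈ -8848.0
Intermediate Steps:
Y(E) = 1/(2*E)
O(N) = 30 (O(N) = 6*5 = 30)
j(t, J) = 2/(30 + t) (j(t, J) = 2/(t + 30) = 2/(30 + t))
j(Y(8) - 68, 93) - 8848 = 2/(30 + ((½)/8 - 68)) - 8848 = 2/(30 + ((½)*(⅛) - 68)) - 8848 = 2/(30 + (1/16 - 68)) - 8848 = 2/(30 - 1087/16) - 8848 = 2/(-607/16) - 8848 = 2*(-16/607) - 8848 = -32/607 - 8848 = -5370768/607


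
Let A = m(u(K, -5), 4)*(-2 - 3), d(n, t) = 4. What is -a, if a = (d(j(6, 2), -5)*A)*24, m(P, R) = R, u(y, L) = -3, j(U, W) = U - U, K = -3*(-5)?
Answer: 1920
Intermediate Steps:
K = 15
j(U, W) = 0
A = -20 (A = 4*(-2 - 3) = 4*(-5) = -20)
a = -1920 (a = (4*(-20))*24 = -80*24 = -1920)
-a = -1*(-1920) = 1920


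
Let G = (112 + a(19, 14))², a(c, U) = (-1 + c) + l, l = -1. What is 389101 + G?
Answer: 405742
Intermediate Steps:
a(c, U) = -2 + c (a(c, U) = (-1 + c) - 1 = -2 + c)
G = 16641 (G = (112 + (-2 + 19))² = (112 + 17)² = 129² = 16641)
389101 + G = 389101 + 16641 = 405742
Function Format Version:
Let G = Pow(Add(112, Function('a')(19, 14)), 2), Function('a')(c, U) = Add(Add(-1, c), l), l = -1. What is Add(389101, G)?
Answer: 405742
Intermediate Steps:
Function('a')(c, U) = Add(-2, c) (Function('a')(c, U) = Add(Add(-1, c), -1) = Add(-2, c))
G = 16641 (G = Pow(Add(112, Add(-2, 19)), 2) = Pow(Add(112, 17), 2) = Pow(129, 2) = 16641)
Add(389101, G) = Add(389101, 16641) = 405742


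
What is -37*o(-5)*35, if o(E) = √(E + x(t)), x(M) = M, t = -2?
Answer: -1295*I*√7 ≈ -3426.3*I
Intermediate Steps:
o(E) = √(-2 + E) (o(E) = √(E - 2) = √(-2 + E))
-37*o(-5)*35 = -37*√(-2 - 5)*35 = -37*I*√7*35 = -1295*I*√7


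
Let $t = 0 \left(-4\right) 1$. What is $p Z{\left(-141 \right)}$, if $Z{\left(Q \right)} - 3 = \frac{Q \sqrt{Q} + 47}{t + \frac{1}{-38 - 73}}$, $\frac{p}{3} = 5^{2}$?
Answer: $-391050 + 1173825 i \sqrt{141} \approx -3.9105 \cdot 10^{5} + 1.3938 \cdot 10^{7} i$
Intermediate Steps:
$p = 75$ ($p = 3 \cdot 5^{2} = 3 \cdot 25 = 75$)
$t = 0$ ($t = 0 \cdot 1 = 0$)
$Z{\left(Q \right)} = -5214 - 111 Q^{\frac{3}{2}}$ ($Z{\left(Q \right)} = 3 + \frac{Q \sqrt{Q} + 47}{0 + \frac{1}{-38 - 73}} = 3 + \frac{Q^{\frac{3}{2}} + 47}{0 + \frac{1}{-111}} = 3 + \frac{47 + Q^{\frac{3}{2}}}{0 - \frac{1}{111}} = 3 + \frac{47 + Q^{\frac{3}{2}}}{- \frac{1}{111}} = 3 + \left(47 + Q^{\frac{3}{2}}\right) \left(-111\right) = 3 - \left(5217 + 111 Q^{\frac{3}{2}}\right) = -5214 - 111 Q^{\frac{3}{2}}$)
$p Z{\left(-141 \right)} = 75 \left(-5214 - 111 \left(-141\right)^{\frac{3}{2}}\right) = 75 \left(-5214 - 111 \left(- 141 i \sqrt{141}\right)\right) = 75 \left(-5214 + 15651 i \sqrt{141}\right) = -391050 + 1173825 i \sqrt{141}$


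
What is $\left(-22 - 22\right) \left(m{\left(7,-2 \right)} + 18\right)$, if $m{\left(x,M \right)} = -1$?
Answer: $-748$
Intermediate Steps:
$\left(-22 - 22\right) \left(m{\left(7,-2 \right)} + 18\right) = \left(-22 - 22\right) \left(-1 + 18\right) = \left(-44\right) 17 = -748$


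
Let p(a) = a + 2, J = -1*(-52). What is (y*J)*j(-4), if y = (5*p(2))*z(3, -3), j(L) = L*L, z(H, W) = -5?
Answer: -83200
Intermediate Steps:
J = 52
p(a) = 2 + a
j(L) = L**2
y = -100 (y = (5*(2 + 2))*(-5) = (5*4)*(-5) = 20*(-5) = -100)
(y*J)*j(-4) = -100*52*(-4)**2 = -5200*16 = -83200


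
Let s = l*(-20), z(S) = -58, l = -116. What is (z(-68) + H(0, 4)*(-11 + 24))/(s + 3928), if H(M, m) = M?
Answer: -29/3124 ≈ -0.0092830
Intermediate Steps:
s = 2320 (s = -116*(-20) = 2320)
(z(-68) + H(0, 4)*(-11 + 24))/(s + 3928) = (-58 + 0*(-11 + 24))/(2320 + 3928) = (-58 + 0*13)/6248 = (-58 + 0)*(1/6248) = -58*1/6248 = -29/3124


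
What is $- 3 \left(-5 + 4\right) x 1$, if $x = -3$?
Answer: $-9$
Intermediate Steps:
$- 3 \left(-5 + 4\right) x 1 = - 3 \left(-5 + 4\right) \left(-3\right) 1 = - 3 \left(\left(-1\right) \left(-3\right)\right) 1 = \left(-3\right) 3 \cdot 1 = \left(-9\right) 1 = -9$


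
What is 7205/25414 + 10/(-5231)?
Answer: 285765/1014814 ≈ 0.28159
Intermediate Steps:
7205/25414 + 10/(-5231) = 7205*(1/25414) + 10*(-1/5231) = 55/194 - 10/5231 = 285765/1014814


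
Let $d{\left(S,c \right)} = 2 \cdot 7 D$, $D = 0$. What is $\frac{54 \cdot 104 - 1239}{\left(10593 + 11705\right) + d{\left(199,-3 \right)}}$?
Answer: $\frac{4377}{22298} \approx 0.1963$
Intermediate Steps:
$d{\left(S,c \right)} = 0$ ($d{\left(S,c \right)} = 2 \cdot 7 \cdot 0 = 14 \cdot 0 = 0$)
$\frac{54 \cdot 104 - 1239}{\left(10593 + 11705\right) + d{\left(199,-3 \right)}} = \frac{54 \cdot 104 - 1239}{\left(10593 + 11705\right) + 0} = \frac{5616 - 1239}{22298 + 0} = \frac{4377}{22298}$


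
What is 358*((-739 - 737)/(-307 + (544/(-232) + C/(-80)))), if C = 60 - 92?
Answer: 76619160/44797 ≈ 1710.4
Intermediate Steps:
C = -32
358*((-739 - 737)/(-307 + (544/(-232) + C/(-80)))) = 358*((-739 - 737)/(-307 + (544/(-232) - 32/(-80)))) = 358*(-1476/(-307 + (544*(-1/232) - 32*(-1/80)))) = 358*(-1476/(-307 + (-68/29 + ⅖))) = 358*(-1476/(-307 - 282/145)) = 358*(-1476/(-44797/145)) = 358*(-1476*(-145/44797)) = 358*(214020/44797) = 76619160/44797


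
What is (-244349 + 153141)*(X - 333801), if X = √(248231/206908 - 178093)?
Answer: 30445321608 - 3508*I*√1906068474303851/3979 ≈ 3.0445e+10 - 3.8491e+7*I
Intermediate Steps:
X = I*√1906068474303851/103454 (X = √(248231*(1/206908) - 178093) = √(248231/206908 - 178093) = √(-36848618213/206908) = I*√1906068474303851/103454 ≈ 422.01*I)
(-244349 + 153141)*(X - 333801) = (-244349 + 153141)*(I*√1906068474303851/103454 - 333801) = -91208*(-333801 + I*√1906068474303851/103454) = 30445321608 - 3508*I*√1906068474303851/3979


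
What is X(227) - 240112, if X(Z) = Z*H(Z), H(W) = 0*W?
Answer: -240112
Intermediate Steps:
H(W) = 0
X(Z) = 0 (X(Z) = Z*0 = 0)
X(227) - 240112 = 0 - 240112 = -240112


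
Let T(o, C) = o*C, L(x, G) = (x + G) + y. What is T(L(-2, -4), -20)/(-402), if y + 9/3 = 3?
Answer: -20/67 ≈ -0.29851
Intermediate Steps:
y = 0 (y = -3 + 3 = 0)
L(x, G) = G + x (L(x, G) = (x + G) + 0 = (G + x) + 0 = G + x)
T(o, C) = C*o
T(L(-2, -4), -20)/(-402) = -20*(-4 - 2)/(-402) = -20*(-6)*(-1/402) = 120*(-1/402) = -20/67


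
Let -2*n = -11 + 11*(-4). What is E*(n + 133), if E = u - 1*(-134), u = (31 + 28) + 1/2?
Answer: 124227/4 ≈ 31057.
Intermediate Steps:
u = 119/2 (u = 59 + 1/2 = 119/2 ≈ 59.500)
n = 55/2 (n = -(-11 + 11*(-4))/2 = -(-11 - 44)/2 = -1/2*(-55) = 55/2 ≈ 27.500)
E = 387/2 (E = 119/2 - 1*(-134) = 119/2 + 134 = 387/2 ≈ 193.50)
E*(n + 133) = 387*(55/2 + 133)/2 = (387/2)*(321/2) = 124227/4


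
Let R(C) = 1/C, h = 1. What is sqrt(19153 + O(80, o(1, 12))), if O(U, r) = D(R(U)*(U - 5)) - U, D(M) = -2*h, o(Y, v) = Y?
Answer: 3*sqrt(2119) ≈ 138.10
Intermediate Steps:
R(C) = 1/C
D(M) = -2 (D(M) = -2*1 = -2)
O(U, r) = -2 - U
sqrt(19153 + O(80, o(1, 12))) = sqrt(19153 + (-2 - 1*80)) = sqrt(19153 + (-2 - 80)) = sqrt(19153 - 82) = sqrt(19071) = 3*sqrt(2119)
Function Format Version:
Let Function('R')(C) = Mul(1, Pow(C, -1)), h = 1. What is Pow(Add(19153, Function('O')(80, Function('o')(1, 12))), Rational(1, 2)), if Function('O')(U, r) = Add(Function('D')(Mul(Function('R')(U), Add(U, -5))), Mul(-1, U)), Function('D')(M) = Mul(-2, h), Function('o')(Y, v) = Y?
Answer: Mul(3, Pow(2119, Rational(1, 2))) ≈ 138.10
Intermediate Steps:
Function('R')(C) = Pow(C, -1)
Function('D')(M) = -2 (Function('D')(M) = Mul(-2, 1) = -2)
Function('O')(U, r) = Add(-2, Mul(-1, U))
Pow(Add(19153, Function('O')(80, Function('o')(1, 12))), Rational(1, 2)) = Pow(Add(19153, Add(-2, Mul(-1, 80))), Rational(1, 2)) = Pow(Add(19153, Add(-2, -80)), Rational(1, 2)) = Pow(Add(19153, -82), Rational(1, 2)) = Pow(19071, Rational(1, 2)) = Mul(3, Pow(2119, Rational(1, 2)))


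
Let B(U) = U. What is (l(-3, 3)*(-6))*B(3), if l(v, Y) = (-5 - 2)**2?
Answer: -882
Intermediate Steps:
l(v, Y) = 49 (l(v, Y) = (-7)**2 = 49)
(l(-3, 3)*(-6))*B(3) = (49*(-6))*3 = -294*3 = -882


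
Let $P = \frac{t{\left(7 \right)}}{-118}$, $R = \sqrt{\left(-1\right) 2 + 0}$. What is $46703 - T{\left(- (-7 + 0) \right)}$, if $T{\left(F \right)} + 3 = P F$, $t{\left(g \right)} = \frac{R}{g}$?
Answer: $46706 + \frac{i \sqrt{2}}{118} \approx 46706.0 + 0.011985 i$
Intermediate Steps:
$R = i \sqrt{2}$ ($R = \sqrt{-2 + 0} = \sqrt{-2} = i \sqrt{2} \approx 1.4142 i$)
$t{\left(g \right)} = \frac{i \sqrt{2}}{g}$
$P = - \frac{i \sqrt{2}}{826}$ ($P = \frac{i \sqrt{2} \cdot \frac{1}{7}}{-118} = i \sqrt{2} \cdot \frac{1}{7} \left(- \frac{1}{118}\right) = \frac{i \sqrt{2}}{7} \left(- \frac{1}{118}\right) = - \frac{i \sqrt{2}}{826} \approx - 0.0017121 i$)
$T{\left(F \right)} = -3 - \frac{i F \sqrt{2}}{826}$ ($T{\left(F \right)} = -3 + - \frac{i \sqrt{2}}{826} F = -3 - \frac{i F \sqrt{2}}{826}$)
$46703 - T{\left(- (-7 + 0) \right)} = 46703 - \left(-3 - \frac{i \left(- (-7 + 0)\right) \sqrt{2}}{826}\right) = 46703 - \left(-3 - \frac{i \left(\left(-1\right) \left(-7\right)\right) \sqrt{2}}{826}\right) = 46703 - \left(-3 - \frac{1}{826} i 7 \sqrt{2}\right) = 46703 - \left(-3 - \frac{i \sqrt{2}}{118}\right) = 46703 + \left(3 + \frac{i \sqrt{2}}{118}\right) = 46706 + \frac{i \sqrt{2}}{118}$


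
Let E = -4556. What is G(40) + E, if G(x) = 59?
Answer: -4497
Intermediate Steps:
G(40) + E = 59 - 4556 = -4497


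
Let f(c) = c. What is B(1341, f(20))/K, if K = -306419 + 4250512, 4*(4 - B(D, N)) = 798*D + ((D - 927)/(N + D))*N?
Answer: -728208551/10735821146 ≈ -0.067830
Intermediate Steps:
B(D, N) = 4 - 399*D/2 - N*(-927 + D)/(4*(D + N)) (B(D, N) = 4 - (798*D + ((D - 927)/(N + D))*N)/4 = 4 - (798*D + ((-927 + D)/(D + N))*N)/4 = 4 - (798*D + N*(-927 + D)/(D + N))/4 = 4 + (-399*D/2 - N*(-927 + D)/(4*(D + N))) = 4 - 399*D/2 - N*(-927 + D)/(4*(D + N)))
K = 3944093
B(1341, f(20))/K = ((-798*1341² + 16*1341 + 943*20 - 799*1341*20)/(4*(1341 + 20)))/3944093 = ((¼)*(-798*1798281 + 21456 + 18860 - 21429180)/1361)*(1/3944093) = ((¼)*(1/1361)*(-1435028238 + 21456 + 18860 - 21429180))*(1/3944093) = ((¼)*(1/1361)*(-1456417102))*(1/3944093) = -728208551/2722*1/3944093 = -728208551/10735821146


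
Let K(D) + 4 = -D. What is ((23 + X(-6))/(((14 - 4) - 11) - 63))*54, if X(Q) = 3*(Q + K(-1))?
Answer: 27/8 ≈ 3.3750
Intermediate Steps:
K(D) = -4 - D
X(Q) = -9 + 3*Q (X(Q) = 3*(Q + (-4 - 1*(-1))) = 3*(Q + (-4 + 1)) = 3*(Q - 3) = 3*(-3 + Q) = -9 + 3*Q)
((23 + X(-6))/(((14 - 4) - 11) - 63))*54 = ((23 + (-9 + 3*(-6)))/(((14 - 4) - 11) - 63))*54 = ((23 + (-9 - 18))/((10 - 11) - 63))*54 = ((23 - 27)/(-1 - 63))*54 = -4/(-64)*54 = -4*(-1/64)*54 = (1/16)*54 = 27/8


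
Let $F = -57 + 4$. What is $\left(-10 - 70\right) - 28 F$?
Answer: $1404$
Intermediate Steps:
$F = -53$
$\left(-10 - 70\right) - 28 F = \left(-10 - 70\right) - -1484 = \left(-10 - 70\right) + 1484 = -80 + 1484 = 1404$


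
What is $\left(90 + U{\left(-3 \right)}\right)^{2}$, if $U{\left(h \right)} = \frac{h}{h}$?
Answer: $8281$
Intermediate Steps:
$U{\left(h \right)} = 1$
$\left(90 + U{\left(-3 \right)}\right)^{2} = \left(90 + 1\right)^{2} = 91^{2} = 8281$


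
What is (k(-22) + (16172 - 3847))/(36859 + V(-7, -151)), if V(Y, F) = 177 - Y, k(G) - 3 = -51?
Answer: 12277/37043 ≈ 0.33143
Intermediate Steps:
k(G) = -48 (k(G) = 3 - 51 = -48)
(k(-22) + (16172 - 3847))/(36859 + V(-7, -151)) = (-48 + (16172 - 3847))/(36859 + (177 - 1*(-7))) = (-48 + 12325)/(36859 + (177 + 7)) = 12277/(36859 + 184) = 12277/37043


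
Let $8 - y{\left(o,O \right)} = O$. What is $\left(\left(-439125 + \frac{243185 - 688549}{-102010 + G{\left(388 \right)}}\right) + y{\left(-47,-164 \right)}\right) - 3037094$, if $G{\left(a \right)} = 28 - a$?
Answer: $- \frac{177921243013}{51185} \approx -3.476 \cdot 10^{6}$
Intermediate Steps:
$y{\left(o,O \right)} = 8 - O$
$\left(\left(-439125 + \frac{243185 - 688549}{-102010 + G{\left(388 \right)}}\right) + y{\left(-47,-164 \right)}\right) - 3037094 = \left(\left(-439125 + \frac{243185 - 688549}{-102010 + \left(28 - 388\right)}\right) + \left(8 - -164\right)\right) - 3037094 = \left(\left(-439125 - \frac{445364}{-102010 + \left(28 - 388\right)}\right) + \left(8 + 164\right)\right) - 3037094 = \left(\left(-439125 - \frac{445364}{-102010 - 360}\right) + 172\right) - 3037094 = \left(\left(-439125 - \frac{445364}{-102370}\right) + 172\right) - 3037094 = \left(\left(-439125 - - \frac{222682}{51185}\right) + 172\right) - 3037094 = \left(\left(-439125 + \frac{222682}{51185}\right) + 172\right) - 3037094 = \left(- \frac{22476390443}{51185} + 172\right) - 3037094 = - \frac{22467586623}{51185} - 3037094 = - \frac{177921243013}{51185}$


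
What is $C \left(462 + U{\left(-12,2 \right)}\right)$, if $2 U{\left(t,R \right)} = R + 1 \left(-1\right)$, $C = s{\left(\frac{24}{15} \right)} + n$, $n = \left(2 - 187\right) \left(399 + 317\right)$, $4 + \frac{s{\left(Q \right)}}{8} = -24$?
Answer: $-61366350$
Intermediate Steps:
$s{\left(Q \right)} = -224$ ($s{\left(Q \right)} = -32 + 8 \left(-24\right) = -32 - 192 = -224$)
$n = -132460$ ($n = \left(-185\right) 716 = -132460$)
$C = -132684$ ($C = -224 - 132460 = -132684$)
$U{\left(t,R \right)} = - \frac{1}{2} + \frac{R}{2}$ ($U{\left(t,R \right)} = \frac{R + 1 \left(-1\right)}{2} = \frac{R - 1}{2} = \frac{-1 + R}{2} = - \frac{1}{2} + \frac{R}{2}$)
$C \left(462 + U{\left(-12,2 \right)}\right) = - 132684 \left(462 + \left(- \frac{1}{2} + \frac{1}{2} \cdot 2\right)\right) = - 132684 \left(462 + \left(- \frac{1}{2} + 1\right)\right) = - 132684 \left(462 + \frac{1}{2}\right) = \left(-132684\right) \frac{925}{2} = -61366350$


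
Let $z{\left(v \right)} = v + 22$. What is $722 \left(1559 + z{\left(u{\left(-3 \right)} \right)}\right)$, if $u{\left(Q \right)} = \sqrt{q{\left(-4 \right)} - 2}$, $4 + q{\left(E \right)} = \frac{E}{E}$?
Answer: $1141482 + 722 i \sqrt{5} \approx 1.1415 \cdot 10^{6} + 1614.4 i$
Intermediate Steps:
$q{\left(E \right)} = -3$ ($q{\left(E \right)} = -4 + \frac{E}{E} = -4 + 1 = -3$)
$u{\left(Q \right)} = i \sqrt{5}$ ($u{\left(Q \right)} = \sqrt{-3 - 2} = \sqrt{-5} = i \sqrt{5}$)
$z{\left(v \right)} = 22 + v$
$722 \left(1559 + z{\left(u{\left(-3 \right)} \right)}\right) = 722 \left(1559 + \left(22 + i \sqrt{5}\right)\right) = 722 \left(1581 + i \sqrt{5}\right) = 1141482 + 722 i \sqrt{5}$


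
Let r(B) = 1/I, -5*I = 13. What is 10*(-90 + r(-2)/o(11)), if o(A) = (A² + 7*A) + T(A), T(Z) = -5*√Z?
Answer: -41407200/46007 - 250*√11/506077 ≈ -900.02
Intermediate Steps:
I = -13/5 (I = -⅕*13 = -13/5 ≈ -2.6000)
r(B) = -5/13 (r(B) = 1/(-13/5) = -5/13)
o(A) = A² - 5*√A + 7*A (o(A) = (A² + 7*A) - 5*√A = A² - 5*√A + 7*A)
10*(-90 + r(-2)/o(11)) = 10*(-90 - 5/(13*(11² - 5*√11 + 7*11))) = 10*(-90 - 5/(13*(121 - 5*√11 + 77))) = 10*(-90 - 5/(13*(198 - 5*√11))) = -900 - 50/(13*(198 - 5*√11))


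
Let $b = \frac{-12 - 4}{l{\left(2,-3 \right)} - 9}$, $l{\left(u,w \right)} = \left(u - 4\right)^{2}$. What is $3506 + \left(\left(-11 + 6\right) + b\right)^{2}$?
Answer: $\frac{87731}{25} \approx 3509.2$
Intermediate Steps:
$l{\left(u,w \right)} = \left(-4 + u\right)^{2}$
$b = \frac{16}{5}$ ($b = \frac{-12 - 4}{\left(-4 + 2\right)^{2} - 9} = - \frac{16}{\left(-2\right)^{2} - 9} = - \frac{16}{4 - 9} = - \frac{16}{-5} = \left(-16\right) \left(- \frac{1}{5}\right) = \frac{16}{5} \approx 3.2$)
$3506 + \left(\left(-11 + 6\right) + b\right)^{2} = 3506 + \left(\left(-11 + 6\right) + \frac{16}{5}\right)^{2} = 3506 + \left(-5 + \frac{16}{5}\right)^{2} = 3506 + \left(- \frac{9}{5}\right)^{2} = 3506 + \frac{81}{25} = \frac{87731}{25}$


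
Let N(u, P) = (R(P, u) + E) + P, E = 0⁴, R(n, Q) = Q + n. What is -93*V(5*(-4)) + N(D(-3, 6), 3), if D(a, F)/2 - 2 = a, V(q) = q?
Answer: 1864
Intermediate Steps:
D(a, F) = 4 + 2*a
E = 0
N(u, P) = u + 2*P (N(u, P) = ((u + P) + 0) + P = ((P + u) + 0) + P = (P + u) + P = u + 2*P)
-93*V(5*(-4)) + N(D(-3, 6), 3) = -465*(-4) + ((4 + 2*(-3)) + 2*3) = -93*(-20) + ((4 - 6) + 6) = 1860 + (-2 + 6) = 1860 + 4 = 1864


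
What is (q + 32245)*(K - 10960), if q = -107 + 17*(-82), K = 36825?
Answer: 795193560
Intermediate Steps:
q = -1501 (q = -107 - 1394 = -1501)
(q + 32245)*(K - 10960) = (-1501 + 32245)*(36825 - 10960) = 30744*25865 = 795193560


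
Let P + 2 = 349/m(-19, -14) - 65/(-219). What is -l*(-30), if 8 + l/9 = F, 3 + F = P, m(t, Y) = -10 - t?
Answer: 513930/73 ≈ 7040.1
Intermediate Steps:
P = 24358/657 (P = -2 + (349/(-10 - 1*(-19)) - 65/(-219)) = -2 + (349/(-10 + 19) - 65*(-1/219)) = -2 + (349/9 + 65/219) = -2 + 25672/657 = 24358/657 ≈ 37.075)
F = 22387/657 (F = -3 + 24358/657 = 22387/657 ≈ 34.075)
l = 17131/73 (l = -72 + 9*(22387/657) = -72 + 22387/73 = 17131/73 ≈ 234.67)
-l*(-30) = -17131*(-30)/73 = -1*(-513930/73) = 513930/73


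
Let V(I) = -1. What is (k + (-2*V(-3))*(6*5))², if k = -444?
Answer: 147456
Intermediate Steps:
(k + (-2*V(-3))*(6*5))² = (-444 + (-2*(-1))*(6*5))² = (-444 + 2*30)² = (-444 + 60)² = (-384)² = 147456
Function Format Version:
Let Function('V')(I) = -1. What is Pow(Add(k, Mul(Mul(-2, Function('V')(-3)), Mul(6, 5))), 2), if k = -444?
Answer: 147456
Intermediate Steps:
Pow(Add(k, Mul(Mul(-2, Function('V')(-3)), Mul(6, 5))), 2) = Pow(Add(-444, Mul(Mul(-2, -1), Mul(6, 5))), 2) = Pow(Add(-444, Mul(2, 30)), 2) = Pow(Add(-444, 60), 2) = Pow(-384, 2) = 147456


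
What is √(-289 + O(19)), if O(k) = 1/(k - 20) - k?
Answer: I*√309 ≈ 17.578*I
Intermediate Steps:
O(k) = 1/(-20 + k) - k
√(-289 + O(19)) = √(-289 + (1 - 1*19² + 20*19)/(-20 + 19)) = √(-289 + (1 - 1*361 + 380)/(-1)) = √(-289 - (1 - 361 + 380)) = √(-289 - 1*20) = √(-289 - 20) = √(-309) = I*√309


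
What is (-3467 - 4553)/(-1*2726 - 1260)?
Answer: 4010/1993 ≈ 2.0120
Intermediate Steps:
(-3467 - 4553)/(-1*2726 - 1260) = -8020/(-2726 - 1260) = -8020/(-3986) = -8020*(-1/3986) = 4010/1993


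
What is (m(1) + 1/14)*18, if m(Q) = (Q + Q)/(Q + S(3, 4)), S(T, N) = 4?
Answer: 297/35 ≈ 8.4857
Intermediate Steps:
m(Q) = 2*Q/(4 + Q) (m(Q) = (Q + Q)/(Q + 4) = (2*Q)/(4 + Q) = 2*Q/(4 + Q))
(m(1) + 1/14)*18 = (2*1/(4 + 1) + 1/14)*18 = (2*1/5 + 1/14)*18 = (2*1*(1/5) + 1/14)*18 = (2/5 + 1/14)*18 = (33/70)*18 = 297/35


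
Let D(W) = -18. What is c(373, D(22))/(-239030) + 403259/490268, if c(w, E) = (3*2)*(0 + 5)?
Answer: 419027351/509516348 ≈ 0.82240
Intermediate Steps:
c(w, E) = 30 (c(w, E) = 6*5 = 30)
c(373, D(22))/(-239030) + 403259/490268 = 30/(-239030) + 403259/490268 = 30*(-1/239030) + 403259*(1/490268) = -3/23903 + 17533/21316 = 419027351/509516348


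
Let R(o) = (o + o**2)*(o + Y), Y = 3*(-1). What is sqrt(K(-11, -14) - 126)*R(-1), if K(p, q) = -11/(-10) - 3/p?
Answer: 0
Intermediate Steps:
K(p, q) = 11/10 - 3/p (K(p, q) = -11*(-1/10) - 3/p = 11/10 - 3/p)
Y = -3
R(o) = (-3 + o)*(o + o**2) (R(o) = (o + o**2)*(o - 3) = (o + o**2)*(-3 + o) = (-3 + o)*(o + o**2))
sqrt(K(-11, -14) - 126)*R(-1) = sqrt((11/10 - 3/(-11)) - 126)*(-(-3 + (-1)**2 - 2*(-1))) = sqrt((11/10 - 3*(-1/11)) - 126)*(-(-3 + 1 + 2)) = sqrt((11/10 + 3/11) - 126)*(-1*0) = sqrt(151/110 - 126)*0 = sqrt(-13709/110)*0 = (I*sqrt(1507990)/110)*0 = 0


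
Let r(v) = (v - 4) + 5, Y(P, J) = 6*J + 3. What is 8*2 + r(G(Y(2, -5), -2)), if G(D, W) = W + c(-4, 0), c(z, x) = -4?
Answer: 11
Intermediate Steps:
Y(P, J) = 3 + 6*J
G(D, W) = -4 + W (G(D, W) = W - 4 = -4 + W)
r(v) = 1 + v (r(v) = (-4 + v) + 5 = 1 + v)
8*2 + r(G(Y(2, -5), -2)) = 8*2 + (1 + (-4 - 2)) = 16 + (1 - 6) = 16 - 5 = 11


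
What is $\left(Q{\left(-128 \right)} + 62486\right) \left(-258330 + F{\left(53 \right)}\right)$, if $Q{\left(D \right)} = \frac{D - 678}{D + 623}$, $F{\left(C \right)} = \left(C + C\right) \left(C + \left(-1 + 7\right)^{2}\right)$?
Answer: $- \frac{7698294540544}{495} \approx -1.5552 \cdot 10^{10}$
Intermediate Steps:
$F{\left(C \right)} = 2 C \left(36 + C\right)$ ($F{\left(C \right)} = 2 C \left(C + 6^{2}\right) = 2 C \left(C + 36\right) = 2 C \left(36 + C\right)$)
$Q{\left(D \right)} = \frac{-678 + D}{623 + D}$
$\left(Q{\left(-128 \right)} + 62486\right) \left(-258330 + F{\left(53 \right)}\right) = \left(\frac{-678 - 128}{623 - 128} + 62486\right) \left(-258330 + 2 \cdot 53 \left(36 + 53\right)\right) = \left(\frac{1}{495} \left(-806\right) + 62486\right) \left(-258330 + 2 \cdot 53 \cdot 89\right) = \left(\frac{1}{495} \left(-806\right) + 62486\right) \left(-258330 + 9434\right) = \left(- \frac{806}{495} + 62486\right) \left(-248896\right) = \frac{30929764}{495} \left(-248896\right) = - \frac{7698294540544}{495}$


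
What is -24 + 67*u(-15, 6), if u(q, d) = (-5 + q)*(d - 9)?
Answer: 3996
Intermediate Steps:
u(q, d) = (-9 + d)*(-5 + q) (u(q, d) = (-5 + q)*(-9 + d) = (-9 + d)*(-5 + q))
-24 + 67*u(-15, 6) = -24 + 67*(45 - 9*(-15) - 5*6 + 6*(-15)) = -24 + 67*(45 + 135 - 30 - 90) = -24 + 67*60 = -24 + 4020 = 3996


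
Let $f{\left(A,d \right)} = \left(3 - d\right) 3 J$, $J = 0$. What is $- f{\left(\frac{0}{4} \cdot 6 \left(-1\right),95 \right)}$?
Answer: $0$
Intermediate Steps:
$f{\left(A,d \right)} = 0$ ($f{\left(A,d \right)} = \left(3 - d\right) 3 \cdot 0 = \left(9 - 3 d\right) 0 = 0$)
$- f{\left(\frac{0}{4} \cdot 6 \left(-1\right),95 \right)} = \left(-1\right) 0 = 0$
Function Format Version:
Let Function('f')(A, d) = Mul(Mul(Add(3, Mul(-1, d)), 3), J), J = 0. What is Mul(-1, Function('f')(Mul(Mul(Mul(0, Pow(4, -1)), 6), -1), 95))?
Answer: 0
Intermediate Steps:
Function('f')(A, d) = 0 (Function('f')(A, d) = Mul(Mul(Add(3, Mul(-1, d)), 3), 0) = Mul(Add(9, Mul(-3, d)), 0) = 0)
Mul(-1, Function('f')(Mul(Mul(Mul(0, Pow(4, -1)), 6), -1), 95)) = Mul(-1, 0) = 0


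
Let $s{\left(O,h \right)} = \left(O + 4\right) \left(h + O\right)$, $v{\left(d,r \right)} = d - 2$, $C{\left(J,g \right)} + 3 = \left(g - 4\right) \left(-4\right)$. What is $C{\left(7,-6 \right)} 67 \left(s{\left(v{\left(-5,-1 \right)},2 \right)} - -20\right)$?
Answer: $86765$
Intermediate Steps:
$C{\left(J,g \right)} = 13 - 4 g$ ($C{\left(J,g \right)} = -3 + \left(g - 4\right) \left(-4\right) = -3 + \left(-4 + g\right) \left(-4\right) = -3 - \left(-16 + 4 g\right) = 13 - 4 g$)
$v{\left(d,r \right)} = -2 + d$
$s{\left(O,h \right)} = \left(4 + O\right) \left(O + h\right)$
$C{\left(7,-6 \right)} 67 \left(s{\left(v{\left(-5,-1 \right)},2 \right)} - -20\right) = \left(13 - -24\right) 67 \left(\left(\left(-2 - 5\right)^{2} + 4 \left(-2 - 5\right) + 4 \cdot 2 + \left(-2 - 5\right) 2\right) - -20\right) = \left(13 + 24\right) 67 \left(\left(\left(-7\right)^{2} + 4 \left(-7\right) + 8 - 14\right) + 20\right) = 37 \cdot 67 \left(\left(49 - 28 + 8 - 14\right) + 20\right) = 2479 \left(15 + 20\right) = 2479 \cdot 35 = 86765$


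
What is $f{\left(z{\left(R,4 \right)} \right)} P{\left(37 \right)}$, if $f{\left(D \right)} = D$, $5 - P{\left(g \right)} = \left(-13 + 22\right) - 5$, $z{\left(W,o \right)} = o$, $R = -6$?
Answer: $4$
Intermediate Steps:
$P{\left(g \right)} = 1$ ($P{\left(g \right)} = 5 - \left(\left(-13 + 22\right) - 5\right) = 5 - \left(9 - 5\right) = 5 - 4 = 1$)
$f{\left(z{\left(R,4 \right)} \right)} P{\left(37 \right)} = 4 \cdot 1 = 4$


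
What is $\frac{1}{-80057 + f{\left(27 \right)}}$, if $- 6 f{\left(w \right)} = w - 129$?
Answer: $- \frac{1}{80040} \approx -1.2494 \cdot 10^{-5}$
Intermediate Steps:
$f{\left(w \right)} = \frac{43}{2} - \frac{w}{6}$ ($f{\left(w \right)} = - \frac{w - 129}{6} = - \frac{-129 + w}{6} = \frac{43}{2} - \frac{w}{6}$)
$\frac{1}{-80057 + f{\left(27 \right)}} = \frac{1}{-80057 + \left(\frac{43}{2} - \frac{9}{2}\right)} = \frac{1}{-80057 + 17} = \frac{1}{-80040} = - \frac{1}{80040}$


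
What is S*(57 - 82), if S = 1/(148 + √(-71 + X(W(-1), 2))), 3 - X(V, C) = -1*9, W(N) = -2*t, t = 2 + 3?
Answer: -3700/21963 + 25*I*√59/21963 ≈ -0.16847 + 0.0087433*I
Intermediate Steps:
t = 5
W(N) = -10 (W(N) = -2*5 = -10)
X(V, C) = 12 (X(V, C) = 3 - (-1)*9 = 3 - 1*(-9) = 3 + 9 = 12)
S = 1/(148 + I*√59) (S = 1/(148 + √(-71 + 12)) = 1/(148 + √(-59)) = 1/(148 + I*√59) ≈ 0.0067386 - 0.00034973*I)
S*(57 - 82) = (148/21963 - I*√59/21963)*(57 - 82) = (148/21963 - I*√59/21963)*(-25) = -3700/21963 + 25*I*√59/21963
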